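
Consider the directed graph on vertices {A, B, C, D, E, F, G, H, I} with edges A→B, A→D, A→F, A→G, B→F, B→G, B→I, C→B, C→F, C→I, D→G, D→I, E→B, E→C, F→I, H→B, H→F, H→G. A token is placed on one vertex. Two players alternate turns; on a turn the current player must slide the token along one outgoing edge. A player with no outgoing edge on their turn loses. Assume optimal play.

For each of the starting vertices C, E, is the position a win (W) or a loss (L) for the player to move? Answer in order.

Compute win/loss labels from the base case upward. A position with no move is L. Any other position is W if it can reach an L in one move, else L.
Every edge goes from a vertex to one that appears earlier in the order I, G, F, B, D, H, C, E, A, so processing vertices in that order labels each vertex after all of its successors.
I: no outgoing edge → L
G: no outgoing edge → L
F: W (go to I, an L position)
B: W (go to G, an L position)
D: W (go to G, an L position)
H: W (go to G, an L position)
C: W (go to I, an L position)
E: L (options C(W), B(W) are all W)
A: W (go to G, an L position)

C: W, E: L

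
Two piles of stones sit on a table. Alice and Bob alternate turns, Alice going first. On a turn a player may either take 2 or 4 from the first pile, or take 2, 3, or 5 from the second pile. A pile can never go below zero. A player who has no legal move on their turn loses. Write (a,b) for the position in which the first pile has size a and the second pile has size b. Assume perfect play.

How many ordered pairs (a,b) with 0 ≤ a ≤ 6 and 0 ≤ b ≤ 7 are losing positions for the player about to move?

Label each position W (a win for the player to move) or L (a loss). A position with no legal move is L; any other position is W exactly when some move reaches an L, and L when every move reaches a W.
Every move lowers a or b (never raises either), so fill the grid row by row in increasing a, and left to right within a row: each cell's successors are then already labelled.
      b=0  b=1  b=2  b=3  b=4  b=5  b=6  b=7
a=0:    L    L    W    W    W    W    W    L
a=1:    L    L    W    W    W    W    W    L
a=2:    W    W    L    L    W    W    W    W
a=3:    W    W    L    L    W    W    W    W
a=4:    W    W    W    W    L    L    W    W
a=5:    W    W    W    W    L    L    W    W
a=6:    L    L    W    W    W    W    W    L
Cells with no legal move (terminal, hence L): (0,0), (0,1), (1,0), (1,1).
The remaining L cells, each justified by listing all of its moves:
(0,7): only reaches (0,5)(W), (0,4)(W), (0,2)(W), all W → L
(1,7): only reaches (1,5)(W), (1,4)(W), (1,2)(W), all W → L
(2,2): only reaches (0,2)(W), (2,0)(W), all W → L
(2,3): only reaches (0,3)(W), (2,1)(W), (2,0)(W), all W → L
(3,2): only reaches (1,2)(W), (3,0)(W), all W → L
(3,3): only reaches (1,3)(W), (3,1)(W), (3,0)(W), all W → L
(4,4): only reaches (2,4)(W), (0,4)(W), (4,2)(W), (4,1)(W), all W → L
(4,5): only reaches (2,5)(W), (0,5)(W), (4,3)(W), (4,2)(W), (4,0)(W), all W → L
(5,4): only reaches (3,4)(W), (1,4)(W), (5,2)(W), (5,1)(W), all W → L
(5,5): only reaches (3,5)(W), (1,5)(W), (5,3)(W), (5,2)(W), (5,0)(W), all W → L
(6,0): only reaches (4,0)(W), (2,0)(W), all W → L
(6,1): only reaches (4,1)(W), (2,1)(W), all W → L
(6,7): only reaches (4,7)(W), (2,7)(W), (6,5)(W), (6,4)(W), (6,2)(W), all W → L
Every other cell has at least one move into one of the L cells above, so it is W.
L cells per row: a=0: 3, a=1: 3, a=2: 2, a=3: 2, a=4: 2, a=5: 2, a=6: 3; total 17.

17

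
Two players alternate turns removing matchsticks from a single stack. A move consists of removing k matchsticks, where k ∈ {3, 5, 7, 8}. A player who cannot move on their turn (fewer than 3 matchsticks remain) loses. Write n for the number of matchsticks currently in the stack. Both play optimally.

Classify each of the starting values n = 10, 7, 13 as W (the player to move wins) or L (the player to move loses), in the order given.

Classify positions by backward induction: terminal positions (no move available) are L. From any other position, the mover wins iff some move reaches an L.
n=0: no move → L
n=1: no move → L
n=2: no move → L
n=3: W (go to 0, an L position)
n=4: W (go to 1, an L position)
n=5: W (go to 2, an L position)
n=6: W (go to 1, an L position)
n=7: W (go to 2, an L position)
n=8: W (go to 1, an L position)
n=9: W (go to 2, an L position)
n=10: W (go to 2, an L position)
n=11: L (options 8(W), 6(W), 4(W), 3(W) are all W)
n=12: L (options 9(W), 7(W), 5(W), 4(W) are all W)
n=13: L (options 10(W), 8(W), 6(W), 5(W) are all W)

10: W, 7: W, 13: L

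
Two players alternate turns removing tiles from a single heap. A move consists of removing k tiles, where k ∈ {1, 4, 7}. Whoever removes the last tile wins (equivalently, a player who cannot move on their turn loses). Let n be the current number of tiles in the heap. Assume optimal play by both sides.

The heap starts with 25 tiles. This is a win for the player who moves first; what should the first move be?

Work bottom-up. With no move the player to move loses. Otherwise the position is W if at least one move leads to an L position for the opponent, and L if every move leads to a W.
n=0: no move → L
n=1: reaches L-position 0 → W
n=2: only reaches 1(W), which is W → L
n=3: reaches L-position 2 → W
n=4: reaches L-position 0 → W
n=5: only reaches 4(W), 1(W), all W → L
n=6: reaches L-position 5 → W
n=7: reaches L-position 0 → W
n=8: only reaches 7(W), 4(W), 1(W), all W → L
n=9: reaches L-position 8 → W
n=10: only reaches 9(W), 6(W), 3(W), all W → L
n=11: reaches L-position 10 → W
n=12: reaches L-position 8 → W
n=13: only reaches 12(W), 9(W), 6(W), all W → L
n=14: reaches L-position 13 → W
n=15: reaches L-position 8 → W
n=16: only reaches 15(W), 12(W), 9(W), all W → L
n=17: reaches L-position 16 → W
n=18: only reaches 17(W), 14(W), 11(W), all W → L
n=19: reaches L-position 18 → W
n=20: reaches L-position 16 → W
n=21: only reaches 20(W), 17(W), 14(W), all W → L
n=22: reaches L-position 21 → W
n=23: reaches L-position 16 → W
n=24: only reaches 23(W), 20(W), 17(W), all W → L
n=25: reaches L-position 24 → W
From 25, the L positions reachable in one move are: 24, 21, 18. Any move reaching one of these is winning.

Remove 1, leaving 24.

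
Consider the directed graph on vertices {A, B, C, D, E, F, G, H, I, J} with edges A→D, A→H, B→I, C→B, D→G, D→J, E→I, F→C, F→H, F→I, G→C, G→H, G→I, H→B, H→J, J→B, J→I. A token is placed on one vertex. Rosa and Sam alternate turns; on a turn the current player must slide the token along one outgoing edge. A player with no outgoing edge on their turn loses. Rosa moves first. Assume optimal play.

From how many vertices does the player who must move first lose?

Label each position W (a win for the player to move) or L (a loss). A position with no legal move is L; any other position is W exactly when some move reaches an L, and L when every move reaches a W.
Every edge goes from a vertex to one that appears earlier in the order I, B, J, H, E, C, G, F, D, A, so processing vertices in that order labels each vertex after all of its successors.
I: no outgoing edge → L
B: can move to I, which is L ⇒ W
J: can move to I, which is L ⇒ W
H: moves to J(W), B(W); every one is W ⇒ L
E: can move to I, which is L ⇒ W
C: the only move is to B(W), a W ⇒ L
G: can move to C, which is L ⇒ W
F: can move to C, which is L ⇒ W
D: moves to G(W), J(W); every one is W ⇒ L
A: can move to D, which is L ⇒ W
The L vertices are C, D, H, I; that is 4 in all.

4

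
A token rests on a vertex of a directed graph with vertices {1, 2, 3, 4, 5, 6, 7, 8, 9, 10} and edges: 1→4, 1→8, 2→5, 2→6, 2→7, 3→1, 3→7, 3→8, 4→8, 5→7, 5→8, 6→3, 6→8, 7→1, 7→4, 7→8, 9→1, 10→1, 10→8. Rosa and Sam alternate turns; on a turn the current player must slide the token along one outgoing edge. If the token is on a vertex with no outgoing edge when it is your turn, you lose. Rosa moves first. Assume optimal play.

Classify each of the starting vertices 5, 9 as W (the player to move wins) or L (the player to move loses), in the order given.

Label each position W (a win for the player to move) or L (a loss). A position with no legal move is L; any other position is W exactly when some move reaches an L, and L when every move reaches a W.
Every edge goes from a vertex to one that appears earlier in the order 8, 4, 1, 7, 3, 10, 5, 6, 9, 2, so processing vertices in that order labels each vertex after all of its successors.
8: no outgoing edge → L
4: →8(L), so W
1: →8(L), so W
7: →8(L), so W
3: →8(L), so W
10: →8(L), so W
5: →8(L), so W
6: →8(L), so W
9: →1(W) only, which is W, so L
2: →6(W), 5(W), 7(W) — all W, so L

5: W, 9: L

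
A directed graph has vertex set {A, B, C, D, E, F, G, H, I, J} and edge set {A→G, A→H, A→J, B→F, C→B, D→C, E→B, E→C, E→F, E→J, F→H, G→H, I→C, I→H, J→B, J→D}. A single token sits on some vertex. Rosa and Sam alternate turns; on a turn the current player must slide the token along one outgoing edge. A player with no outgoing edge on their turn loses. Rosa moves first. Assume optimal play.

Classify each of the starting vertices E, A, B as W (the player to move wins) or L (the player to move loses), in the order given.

E: W, A: W, B: L

Work bottom-up. With no move the player to move loses. Otherwise the position is W if at least one move leads to an L position for the opponent, and L if every move leads to a W.
Every edge goes from a vertex to one that appears earlier in the order H, F, B, C, D, J, G, I, E, A, so processing vertices in that order labels each vertex after all of its successors.
H: no outgoing edge → L
F: reaches L-position H → W
B: only reaches F(W), which is W → L
C: reaches L-position B → W
D: only reaches C(W), which is W → L
J: reaches L-position D → W
G: reaches L-position H → W
I: reaches L-position H → W
E: reaches L-position B → W
A: reaches L-position H → W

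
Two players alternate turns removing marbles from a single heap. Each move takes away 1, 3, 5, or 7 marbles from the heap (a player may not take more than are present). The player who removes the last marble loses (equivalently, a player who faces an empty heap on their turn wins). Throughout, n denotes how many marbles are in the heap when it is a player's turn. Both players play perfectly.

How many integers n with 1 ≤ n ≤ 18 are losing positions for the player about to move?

9

Label each position W (a win for the player to move) or L (a loss). A position with no legal move is W; any other position is W exactly when some move reaches an L, and L when every move reaches a W.
n=0: no move; the opponent has just taken the last marble and therefore loses → W
n=1: only reaches 0(W), which is W → L
n=2: reaches L-position 1 → W
n=3: only reaches 2(W), 0(W), all W → L
n=4: reaches L-position 3 → W
n=5: only reaches 4(W), 2(W), 0(W), all W → L
n=6: reaches L-position 5 → W
n=7: only reaches 6(W), 4(W), 2(W), 0(W), all W → L
n=8: reaches L-position 7 → W
n=9: only reaches 8(W), 6(W), 4(W), 2(W), all W → L
n=10: reaches L-position 9 → W
n=11: only reaches 10(W), 8(W), 6(W), 4(W), all W → L
n=12: reaches L-position 11 → W
n=13: only reaches 12(W), 10(W), 8(W), 6(W), all W → L
n=14: reaches L-position 13 → W
n=15: only reaches 14(W), 12(W), 10(W), 8(W), all W → L
n=16: reaches L-position 15 → W
n=17: only reaches 16(W), 14(W), 12(W), 10(W), all W → L
n=18: reaches L-position 17 → W
L entries with 1 ≤ n ≤ 18 (the range starts at n=1): n = 1, 3, 5, 7, 9, 11, 13, 15, 17; that makes 9.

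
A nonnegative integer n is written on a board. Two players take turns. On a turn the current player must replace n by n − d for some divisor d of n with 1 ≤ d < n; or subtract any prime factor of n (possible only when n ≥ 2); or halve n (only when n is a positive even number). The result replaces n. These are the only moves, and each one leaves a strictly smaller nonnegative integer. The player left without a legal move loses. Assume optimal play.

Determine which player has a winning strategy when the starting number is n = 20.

The second player wins.

Positions with no move are L. A position that does have a move is losing for the player to move precisely when every available move leads to a winning position for the opponent. Fill in the labels:
n=0: no move → L
n=1: no move → L
n=2: W (go to 0, an L position)
n=3: W (go to 0, an L position)
n=4: L (options 2(W), 3(W) are all W)
n=5: W (go to 0, an L position)
n=6: W (go to 4, an L position)
n=7: W (go to 0, an L position)
n=8: W (go to 4, an L position)
n=9: L (options 6(W), 8(W) are all W)
n=10: W (go to 9, an L position)
n=11: W (go to 0, an L position)
n=12: W (go to 9, an L position)
n=13: W (go to 0, an L position)
n=14: L (options 7(W), 12(W), 13(W) are all W)
n=15: W (go to 14, an L position)
n=16: W (go to 14, an L position)
n=17: W (go to 0, an L position)
n=18: W (go to 9, an L position)
n=19: W (go to 0, an L position)
n=20: L (options 10(W), 15(W), 16(W), 18(W), 19(W) are all W)
Every move from 20 reaches a W position, so the mover loses.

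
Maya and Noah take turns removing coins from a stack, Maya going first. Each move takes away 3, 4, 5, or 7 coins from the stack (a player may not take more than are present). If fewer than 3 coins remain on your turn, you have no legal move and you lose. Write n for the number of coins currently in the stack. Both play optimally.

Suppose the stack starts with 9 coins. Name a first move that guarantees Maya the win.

Remove 7, leaving 2.

Compute win/loss labels from the base case upward. A position with no move is L. Any other position is W if it can reach an L in one move, else L.
n=0: no move → L
n=1: no move → L
n=2: no move → L
n=3: can move to 0, which is L ⇒ W
n=4: can move to 1, which is L ⇒ W
n=5: can move to 2, which is L ⇒ W
n=6: can move to 2, which is L ⇒ W
n=7: can move to 2, which is L ⇒ W
n=8: can move to 1, which is L ⇒ W
n=9: can move to 2, which is L ⇒ W
From 9, the L positions reachable in one move are: 2.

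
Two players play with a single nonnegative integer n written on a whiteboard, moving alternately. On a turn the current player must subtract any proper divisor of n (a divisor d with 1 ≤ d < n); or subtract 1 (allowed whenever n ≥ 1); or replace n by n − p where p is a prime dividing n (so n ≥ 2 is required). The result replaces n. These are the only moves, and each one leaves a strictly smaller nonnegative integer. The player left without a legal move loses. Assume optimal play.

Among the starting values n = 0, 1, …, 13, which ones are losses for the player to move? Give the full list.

Compute win/loss labels from the base case upward. A position with no move is L. Any other position is W if it can reach an L in one move, else L.
n=0: no move → L
n=1: W (go to 0, an L position)
n=2: W (go to 0, an L position)
n=3: W (go to 0, an L position)
n=4: L (options 2(W), 3(W) are all W)
n=5: W (go to 0, an L position)
n=6: W (go to 4, an L position)
n=7: W (go to 0, an L position)
n=8: W (go to 4, an L position)
n=9: L (options 6(W), 8(W) are all W)
n=10: W (go to 9, an L position)
n=11: W (go to 0, an L position)
n=12: W (go to 9, an L position)
n=13: W (go to 0, an L position)
Reading off the rows marked L gives the requested list; there are 3 such values of n.

0, 4, 9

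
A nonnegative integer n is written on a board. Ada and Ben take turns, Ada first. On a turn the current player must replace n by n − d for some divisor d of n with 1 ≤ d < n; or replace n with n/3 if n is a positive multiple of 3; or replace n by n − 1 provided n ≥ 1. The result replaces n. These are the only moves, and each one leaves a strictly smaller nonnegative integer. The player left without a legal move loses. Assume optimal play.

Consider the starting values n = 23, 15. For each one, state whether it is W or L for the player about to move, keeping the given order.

Build the W/L table. Terminal = L. A non-terminal position is W if it has a move to some L; otherwise it is L.
n=0: no move → L
n=1: reaches L-position 0 → W
n=2: only reaches 1(W), which is W → L
n=3: reaches L-position 2 → W
n=4: reaches L-position 2 → W
n=5: only reaches 4(W), which is W → L
n=6: reaches L-position 2 → W
n=7: only reaches 6(W), which is W → L
n=8: reaches L-position 7 → W
n=9: only reaches 3(W), 6(W), 8(W), all W → L
n=10: reaches L-position 5 → W
n=11: only reaches 10(W), which is W → L
n=12: reaches L-position 9 → W
n=13: only reaches 12(W), which is W → L
n=14: reaches L-position 7 → W
n=15: reaches L-position 5 → W
n=16: only reaches 8(W), 12(W), 14(W), 15(W), all W → L
n=17: reaches L-position 16 → W
n=18: reaches L-position 9 → W
n=19: only reaches 18(W), which is W → L
n=20: reaches L-position 16 → W
n=21: reaches L-position 7 → W
n=22: reaches L-position 11 → W
n=23: only reaches 22(W), which is W → L

23: L, 15: W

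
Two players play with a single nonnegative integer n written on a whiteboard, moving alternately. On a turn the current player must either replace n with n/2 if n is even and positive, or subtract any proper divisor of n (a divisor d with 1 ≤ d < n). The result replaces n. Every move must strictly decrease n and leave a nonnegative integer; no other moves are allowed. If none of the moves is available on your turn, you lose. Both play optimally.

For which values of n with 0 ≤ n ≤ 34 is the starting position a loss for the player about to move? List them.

Build the W/L table. Terminal = L. A non-terminal position is W if it has a move to some L; otherwise it is L.
n=0: no move → L
n=1: no move → L
n=2: →1(L), so W
n=3: →2(W) only, which is W, so L
n=4: →3(L), so W
n=5: →4(W) only, which is W, so L
n=6: →3(L), so W
n=7: →6(W) only, which is W, so L
n=8: →7(L), so W
n=9: →6(W), 8(W) — all W, so L
n=10: →5(L), so W
n=11: →10(W) only, which is W, so L
n=12: →9(L), so W
n=13: →12(W) only, which is W, so L
n=14: →7(L), so W
n=15: →10(W), 12(W), 14(W) — all W, so L
n=16: →15(L), so W
n=17: →16(W) only, which is W, so L
n=18: →9(L), so W
n=19: →18(W) only, which is W, so L
n=20: →15(L), so W
n=21: →14(W), 18(W), 20(W) — all W, so L
n=22: →11(L), so W
n=23: →22(W) only, which is W, so L
n=24: →21(L), so W
n=25: →20(W), 24(W) — all W, so L
n=26: →13(L), so W
n=27: →18(W), 24(W), 26(W) — all W, so L
n=28: →21(L), so W
n=29: →28(W) only, which is W, so L
n=30: →15(L), so W
n=31: →30(W) only, which is W, so L
n=32: →31(L), so W
n=33: →22(W), 30(W), 32(W) — all W, so L
n=34: →17(L), so W
The losing starting values of n are exactly the entries labelled L in this table (18 of them).

0, 1, 3, 5, 7, 9, 11, 13, 15, 17, 19, 21, 23, 25, 27, 29, 31, 33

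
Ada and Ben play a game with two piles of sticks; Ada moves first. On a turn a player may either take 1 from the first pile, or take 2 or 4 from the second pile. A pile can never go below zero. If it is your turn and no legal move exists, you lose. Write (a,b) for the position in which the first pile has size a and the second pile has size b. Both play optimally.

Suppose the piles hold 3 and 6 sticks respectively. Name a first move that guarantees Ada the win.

Move to (2,6).

Compute win/loss labels from the base case upward. A position with no move is L. Any other position is W if it can reach an L in one move, else L.
No move ever increases a pile, so every position that can arise here has a ≤ 3 and b ≤ 6; it is enough to label the cells with 0 ≤ a ≤ 3 and 0 ≤ b ≤ 6.
Every move lowers a or b (never raises either), so fill the grid row by row in increasing a, and left to right within a row: each cell's successors are then already labelled.
      b=0  b=1  b=2  b=3  b=4  b=5  b=6
a=0:    L    L    W    W    W    W    L
a=1:    W    W    L    L    W    W    W
a=2:    L    L    W    W    W    W    L
a=3:    W    W    L    L    W    W    W
Cells with no legal move (terminal, hence L): (0,0), (0,1).
The remaining L cells, each justified by listing all of its moves:
(0,6): only reaches (0,4)(W), (0,2)(W), all W → L
(1,2): only reaches (0,2)(W), (1,0)(W), all W → L
(1,3): only reaches (0,3)(W), (1,1)(W), all W → L
(2,0): only reaches (1,0)(W), which is W → L
(2,1): only reaches (1,1)(W), which is W → L
(2,6): only reaches (1,6)(W), (2,4)(W), (2,2)(W), all W → L
(3,2): only reaches (2,2)(W), (3,0)(W), all W → L
(3,3): only reaches (2,3)(W), (3,1)(W), all W → L
Every other cell has at least one move into one of the L cells above, so it is W.
From (3,6), the L positions reachable in one move are: (2,6), (3,2). Any move reaching one of these is winning.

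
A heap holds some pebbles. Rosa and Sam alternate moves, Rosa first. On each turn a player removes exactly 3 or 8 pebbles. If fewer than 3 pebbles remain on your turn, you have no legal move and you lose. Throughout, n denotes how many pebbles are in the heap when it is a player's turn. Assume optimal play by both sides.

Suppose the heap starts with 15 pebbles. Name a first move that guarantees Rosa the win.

Remove 3, leaving 12.

Positions with no move are L. A position that does have a move is losing for the player to move precisely when every available move leads to a winning position for the opponent. Fill in the labels:
n=0: no move → L
n=1: no move → L
n=2: no move → L
n=3: can move to 0, which is L ⇒ W
n=4: can move to 1, which is L ⇒ W
n=5: can move to 2, which is L ⇒ W
n=6: the only move is to 3(W), a W ⇒ L
n=7: the only move is to 4(W), a W ⇒ L
n=8: can move to 0, which is L ⇒ W
n=9: can move to 6, which is L ⇒ W
n=10: can move to 7, which is L ⇒ W
n=11: moves to 8(W), 3(W); every one is W ⇒ L
n=12: moves to 9(W), 4(W); every one is W ⇒ L
n=13: moves to 10(W), 5(W); every one is W ⇒ L
n=14: can move to 11, which is L ⇒ W
n=15: can move to 12, which is L ⇒ W
From 15, the L positions reachable in one move are: 12, 7. Any move reaching one of these is winning.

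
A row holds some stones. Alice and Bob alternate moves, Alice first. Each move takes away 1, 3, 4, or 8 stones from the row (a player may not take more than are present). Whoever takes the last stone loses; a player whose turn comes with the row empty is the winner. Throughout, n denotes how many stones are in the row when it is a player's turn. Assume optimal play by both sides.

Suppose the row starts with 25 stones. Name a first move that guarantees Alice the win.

Remove 1, leaving 24.

Work bottom-up. With no move the player to move wins. Otherwise the position is W if at least one move leads to an L position for the opponent, and L if every move leads to a W.
n=0: no move; the opponent has just taken the last stone and therefore loses → W
n=1: →0(W) only, which is W, so L
n=2: →1(L), so W
n=3: →2(W), 0(W) — all W, so L
n=4: →3(L), so W
n=5: →1(L), so W
n=6: →3(L), so W
n=7: →3(L), so W
n=8: →7(W), 5(W), 4(W), 0(W) — all W, so L
n=9: →8(L), so W
n=10: →9(W), 7(W), 6(W), 2(W) — all W, so L
n=11: →10(L), so W
n=12: →8(L), so W
n=13: →10(L), so W
n=14: →10(L), so W
n=15: →14(W), 12(W), 11(W), 7(W) — all W, so L
n=16: →15(L), so W
n=17: →16(W), 14(W), 13(W), 9(W) — all W, so L
n=18: →17(L), so W
n=19: →15(L), so W
n=20: →17(L), so W
n=21: →17(L), so W
n=22: →21(W), 19(W), 18(W), 14(W) — all W, so L
n=23: →22(L), so W
n=24: →23(W), 21(W), 20(W), 16(W) — all W, so L
n=25: →24(L), so W
From 25, the L positions reachable in one move are: 24, 22, 17. Any move reaching one of these is winning.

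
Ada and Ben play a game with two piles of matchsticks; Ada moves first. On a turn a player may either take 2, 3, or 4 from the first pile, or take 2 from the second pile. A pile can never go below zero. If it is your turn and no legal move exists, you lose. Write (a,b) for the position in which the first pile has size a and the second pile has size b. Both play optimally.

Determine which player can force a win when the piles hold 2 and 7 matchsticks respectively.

Label each position W (a win for the player to move) or L (a loss). A position with no legal move is L; any other position is W exactly when some move reaches an L, and L when every move reaches a W.
No move ever increases a pile, so every position that can arise here has a ≤ 2 and b ≤ 7; it is enough to label the cells with 0 ≤ a ≤ 2 and 0 ≤ b ≤ 7.
Every move lowers a or b (never raises either), so fill the grid row by row in increasing a, and left to right within a row: each cell's successors are then already labelled.
      b=0  b=1  b=2  b=3  b=4  b=5  b=6  b=7
a=0:    L    L    W    W    L    L    W    W
a=1:    L    L    W    W    L    L    W    W
a=2:    W    W    L    L    W    W    L    L
Cells with no legal move (terminal, hence L): (0,0), (0,1), (1,0), (1,1).
The remaining L cells, each justified by listing all of its moves:
(0,4): the only move is to (0,2)(W), a W ⇒ L
(0,5): the only move is to (0,3)(W), a W ⇒ L
(1,4): the only move is to (1,2)(W), a W ⇒ L
(1,5): the only move is to (1,3)(W), a W ⇒ L
(2,2): moves to (0,2)(W), (2,0)(W); every one is W ⇒ L
(2,3): moves to (0,3)(W), (2,1)(W); every one is W ⇒ L
(2,6): moves to (0,6)(W), (2,4)(W); every one is W ⇒ L
(2,7): moves to (0,7)(W), (2,5)(W); every one is W ⇒ L
Every other cell has at least one move into one of the L cells above, so it is W.
The starting position (2,7) is L: whatever Ada does, the opponent receives a W position.

Ben wins.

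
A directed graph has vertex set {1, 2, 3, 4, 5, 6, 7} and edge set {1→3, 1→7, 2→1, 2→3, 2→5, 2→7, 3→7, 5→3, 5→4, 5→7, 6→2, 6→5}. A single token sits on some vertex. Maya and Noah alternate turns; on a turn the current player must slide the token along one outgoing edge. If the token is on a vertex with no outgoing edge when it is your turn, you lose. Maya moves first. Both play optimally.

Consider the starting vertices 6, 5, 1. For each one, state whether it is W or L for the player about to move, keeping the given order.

6: L, 5: W, 1: W

Build the W/L table. Terminal = L. A non-terminal position is W if it has a move to some L; otherwise it is L.
Every edge goes from a vertex to one that appears earlier in the order 7, 4, 3, 5, 1, 2, 6, so processing vertices in that order labels each vertex after all of its successors.
7: no outgoing edge → L
4: no outgoing edge → L
3: W (go to 7, an L position)
5: W (go to 4, an L position)
1: W (go to 7, an L position)
2: W (go to 7, an L position)
6: L (options 2(W), 5(W) are all W)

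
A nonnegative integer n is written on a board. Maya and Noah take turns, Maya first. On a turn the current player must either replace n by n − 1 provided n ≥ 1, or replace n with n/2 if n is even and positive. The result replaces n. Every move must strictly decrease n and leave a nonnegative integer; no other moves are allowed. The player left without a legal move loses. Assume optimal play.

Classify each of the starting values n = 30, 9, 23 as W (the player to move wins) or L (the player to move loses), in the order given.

30: W, 9: L, 23: L

Work bottom-up. With no move the player to move loses. Otherwise the position is W if at least one move leads to an L position for the opponent, and L if every move leads to a W.
n=0: no move → L
n=1: →0(L), so W
n=2: →1(W) only, which is W, so L
n=3: →2(L), so W
n=4: →2(L), so W
n=5: →4(W) only, which is W, so L
n=6: →5(L), so W
n=7: →6(W) only, which is W, so L
n=8: →7(L), so W
n=9: →8(W) only, which is W, so L
n=10: →5(L), so W
n=11: →10(W) only, which is W, so L
n=12: →11(L), so W
n=13: →12(W) only, which is W, so L
n=14: →7(L), so W
n=15: →14(W) only, which is W, so L
n=16: →15(L), so W
n=17: →16(W) only, which is W, so L
n=18: →9(L), so W
n=19: →18(W) only, which is W, so L
n=20: →19(L), so W
n=21: →20(W) only, which is W, so L
n=22: →11(L), so W
n=23: →22(W) only, which is W, so L
n=24: →23(L), so W
n=25: →24(W) only, which is W, so L
n=26: →13(L), so W
n=27: →26(W) only, which is W, so L
n=28: →27(L), so W
n=29: →28(W) only, which is W, so L
n=30: →15(L), so W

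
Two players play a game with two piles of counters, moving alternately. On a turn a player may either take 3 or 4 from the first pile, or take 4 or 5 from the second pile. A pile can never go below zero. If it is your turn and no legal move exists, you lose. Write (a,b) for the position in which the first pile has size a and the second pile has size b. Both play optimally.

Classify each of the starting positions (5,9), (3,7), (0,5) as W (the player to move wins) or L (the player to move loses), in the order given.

Label each position W (a win for the player to move) or L (a loss). A position with no legal move is L; any other position is W exactly when some move reaches an L, and L when every move reaches a W.
No move ever increases a pile, so every position that can arise here has a ≤ 5 and b ≤ 9; it is enough to label the cells with 0 ≤ a ≤ 5 and 0 ≤ b ≤ 9.
Every move lowers a or b (never raises either), so fill the grid row by row in increasing a, and left to right within a row: each cell's successors are then already labelled.
      b=0  b=1  b=2  b=3  b=4  b=5  b=6  b=7  b=8  b=9
a=0:    L    L    L    L    W    W    W    W    W    L
a=1:    L    L    L    L    W    W    W    W    W    L
a=2:    L    L    L    L    W    W    W    W    W    L
a=3:    W    W    W    W    L    L    L    L    W    W
a=4:    W    W    W    W    L    L    L    L    W    W
a=5:    W    W    W    W    L    L    L    L    W    W
Cells with no legal move (terminal, hence L): (0,0), (0,1), (0,2), (0,3), (1,0), (1,1), (1,2), (1,3), (2,0), (2,1), (2,2), (2,3).
The remaining L cells, each justified by listing all of its moves:
(0,9): L (options (0,5)(W), (0,4)(W) are all W)
(1,9): L (options (1,5)(W), (1,4)(W) are all W)
(2,9): L (options (2,5)(W), (2,4)(W) are all W)
(3,4): L (options (0,4)(W), (3,0)(W) are all W)
(3,5): L (options (0,5)(W), (3,1)(W), (3,0)(W) are all W)
(3,6): L (options (0,6)(W), (3,2)(W), (3,1)(W) are all W)
(3,7): L (options (0,7)(W), (3,3)(W), (3,2)(W) are all W)
(4,4): L (options (1,4)(W), (0,4)(W), (4,0)(W) are all W)
(4,5): L (options (1,5)(W), (0,5)(W), (4,1)(W), (4,0)(W) are all W)
(4,6): L (options (1,6)(W), (0,6)(W), (4,2)(W), (4,1)(W) are all W)
(4,7): L (options (1,7)(W), (0,7)(W), (4,3)(W), (4,2)(W) are all W)
(5,4): L (options (2,4)(W), (1,4)(W), (5,0)(W) are all W)
(5,5): L (options (2,5)(W), (1,5)(W), (5,1)(W), (5,0)(W) are all W)
(5,6): L (options (2,6)(W), (1,6)(W), (5,2)(W), (5,1)(W) are all W)
(5,7): L (options (2,7)(W), (1,7)(W), (5,3)(W), (5,2)(W) are all W)
Every other cell has at least one move into one of the L cells above, so it is W.
(5,9): the move to (2,9) reaches an L cell, so W
(3,7): one of the L cells justified above, so L
(0,5): the move to (0,1) reaches an L cell, so W

(5,9): W, (3,7): L, (0,5): W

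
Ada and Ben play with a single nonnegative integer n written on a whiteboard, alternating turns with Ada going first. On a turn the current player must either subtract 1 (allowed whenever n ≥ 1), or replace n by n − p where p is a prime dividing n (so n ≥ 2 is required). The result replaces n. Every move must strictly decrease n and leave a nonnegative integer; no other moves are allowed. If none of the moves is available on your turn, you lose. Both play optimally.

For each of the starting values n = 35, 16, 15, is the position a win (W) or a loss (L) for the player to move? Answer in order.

35: W, 16: L, 15: W

Use the standard recursion: the mover loses at a terminal position; elsewhere, the mover wins exactly when some move hands the opponent an L position.
n=0: no move → L
n=1: can move to 0, which is L ⇒ W
n=2: can move to 0, which is L ⇒ W
n=3: can move to 0, which is L ⇒ W
n=4: moves to 2(W), 3(W); every one is W ⇒ L
n=5: can move to 0, which is L ⇒ W
n=6: can move to 4, which is L ⇒ W
n=7: can move to 0, which is L ⇒ W
n=8: moves to 6(W), 7(W); every one is W ⇒ L
n=9: can move to 8, which is L ⇒ W
n=10: can move to 8, which is L ⇒ W
n=11: can move to 0, which is L ⇒ W
n=12: moves to 9(W), 10(W), 11(W); every one is W ⇒ L
n=13: can move to 0, which is L ⇒ W
n=14: can move to 12, which is L ⇒ W
n=15: can move to 12, which is L ⇒ W
n=16: moves to 14(W), 15(W); every one is W ⇒ L
n=17: can move to 0, which is L ⇒ W
n=18: can move to 16, which is L ⇒ W
n=19: can move to 0, which is L ⇒ W
n=20: moves to 15(W), 18(W), 19(W); every one is W ⇒ L
n=21: can move to 20, which is L ⇒ W
n=22: can move to 20, which is L ⇒ W
n=23: can move to 0, which is L ⇒ W
n=24: moves to 21(W), 22(W), 23(W); every one is W ⇒ L
n=25: can move to 20, which is L ⇒ W
n=26: can move to 24, which is L ⇒ W
n=27: can move to 24, which is L ⇒ W
n=28: moves to 21(W), 26(W), 27(W); every one is W ⇒ L
n=29: can move to 0, which is L ⇒ W
n=30: can move to 28, which is L ⇒ W
n=31: can move to 0, which is L ⇒ W
n=32: moves to 30(W), 31(W); every one is W ⇒ L
n=33: can move to 32, which is L ⇒ W
n=34: can move to 32, which is L ⇒ W
n=35: can move to 28, which is L ⇒ W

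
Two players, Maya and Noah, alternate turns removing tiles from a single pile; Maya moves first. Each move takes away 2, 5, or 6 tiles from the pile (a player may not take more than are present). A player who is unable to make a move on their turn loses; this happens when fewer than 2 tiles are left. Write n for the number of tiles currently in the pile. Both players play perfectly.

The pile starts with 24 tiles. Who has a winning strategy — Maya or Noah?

Work bottom-up. With no move the player to move loses. Otherwise the position is W if at least one move leads to an L position for the opponent, and L if every move leads to a W.
n=0: no move → L
n=1: no move → L
n=2: W (go to 0, an L position)
n=3: W (go to 1, an L position)
n=4: L (sole option 2(W) is W)
n=5: W (go to 0, an L position)
n=6: W (go to 4, an L position)
n=7: W (go to 1, an L position)
n=8: L (options 6(W), 3(W), 2(W) are all W)
n=9: W (go to 4, an L position)
n=10: W (go to 8, an L position)
n=11: L (options 9(W), 6(W), 5(W) are all W)
n=12: L (options 10(W), 7(W), 6(W) are all W)
n=13: W (go to 11, an L position)
n=14: W (go to 12, an L position)
n=15: L (options 13(W), 10(W), 9(W) are all W)
n=16: W (go to 11, an L position)
n=17: W (go to 15, an L position)
n=18: W (go to 12, an L position)
n=19: L (options 17(W), 14(W), 13(W) are all W)
n=20: W (go to 15, an L position)
n=21: W (go to 19, an L position)
n=22: L (options 20(W), 17(W), 16(W) are all W)
n=23: L (options 21(W), 18(W), 17(W) are all W)
n=24: W (go to 22, an L position)
From 24 Maya can remove 2, leaving 22, reaching an L position.

Maya wins.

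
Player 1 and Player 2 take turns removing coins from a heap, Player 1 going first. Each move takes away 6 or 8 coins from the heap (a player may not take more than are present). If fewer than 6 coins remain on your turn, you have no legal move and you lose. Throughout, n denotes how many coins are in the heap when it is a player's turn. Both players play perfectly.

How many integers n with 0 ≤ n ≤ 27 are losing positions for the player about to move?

12

Label each position W (a win for the player to move) or L (a loss). A position with no legal move is L; any other position is W exactly when some move reaches an L, and L when every move reaches a W.
n=0: no move → L
n=1: no move → L
n=2: no move → L
n=3: no move → L
n=4: no move → L
n=5: no move → L
n=6: W (go to 0, an L position)
n=7: W (go to 1, an L position)
n=8: W (go to 2, an L position)
n=9: W (go to 3, an L position)
n=10: W (go to 4, an L position)
n=11: W (go to 5, an L position)
n=12: W (go to 4, an L position)
n=13: W (go to 5, an L position)
n=14: L (options 8(W), 6(W) are all W)
n=15: L (options 9(W), 7(W) are all W)
n=16: L (options 10(W), 8(W) are all W)
n=17: L (options 11(W), 9(W) are all W)
n=18: L (options 12(W), 10(W) are all W)
n=19: L (options 13(W), 11(W) are all W)
n=20: W (go to 14, an L position)
n=21: W (go to 15, an L position)
n=22: W (go to 16, an L position)
n=23: W (go to 17, an L position)
n=24: W (go to 18, an L position)
n=25: W (go to 19, an L position)
n=26: W (go to 18, an L position)
n=27: W (go to 19, an L position)
L entries with 0 ≤ n ≤ 27: n = 0, 1, 2, 3, 4, 5, 14, 15, 16, 17, 18, 19; that makes 12.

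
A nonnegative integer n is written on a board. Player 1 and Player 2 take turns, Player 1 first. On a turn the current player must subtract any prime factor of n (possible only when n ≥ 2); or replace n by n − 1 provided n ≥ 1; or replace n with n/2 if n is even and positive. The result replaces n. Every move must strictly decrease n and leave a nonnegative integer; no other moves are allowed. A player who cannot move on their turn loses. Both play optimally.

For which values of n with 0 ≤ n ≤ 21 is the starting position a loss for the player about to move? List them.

0, 4, 9, 14, 20

Positions with no move are L. A position that does have a move is losing for the player to move precisely when every available move leads to a winning position for the opponent. Fill in the labels:
n=0: no move → L
n=1: W (go to 0, an L position)
n=2: W (go to 0, an L position)
n=3: W (go to 0, an L position)
n=4: L (options 2(W), 3(W) are all W)
n=5: W (go to 0, an L position)
n=6: W (go to 4, an L position)
n=7: W (go to 0, an L position)
n=8: W (go to 4, an L position)
n=9: L (options 6(W), 8(W) are all W)
n=10: W (go to 9, an L position)
n=11: W (go to 0, an L position)
n=12: W (go to 9, an L position)
n=13: W (go to 0, an L position)
n=14: L (options 7(W), 12(W), 13(W) are all W)
n=15: W (go to 14, an L position)
n=16: W (go to 14, an L position)
n=17: W (go to 0, an L position)
n=18: W (go to 9, an L position)
n=19: W (go to 0, an L position)
n=20: L (options 10(W), 15(W), 18(W), 19(W) are all W)
n=21: W (go to 14, an L position)
The losing starting values of n are exactly the entries labelled L in this table (5 of them).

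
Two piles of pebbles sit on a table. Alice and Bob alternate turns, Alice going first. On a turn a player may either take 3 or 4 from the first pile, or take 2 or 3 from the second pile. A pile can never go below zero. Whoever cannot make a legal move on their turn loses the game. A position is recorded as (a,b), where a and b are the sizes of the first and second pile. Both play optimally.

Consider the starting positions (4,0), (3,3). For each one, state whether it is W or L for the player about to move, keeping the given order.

Build the W/L table. Terminal = L. A non-terminal position is W if it has a move to some L; otherwise it is L.
No move ever increases a pile, so every position that can arise here has a ≤ 4 and b ≤ 3; it is enough to label the cells with 0 ≤ a ≤ 4 and 0 ≤ b ≤ 3.
Every move lowers a or b (never raises either), so fill the grid row by row in increasing a, and left to right within a row: each cell's successors are then already labelled.
      b=0  b=1  b=2  b=3
a=0:    L    L    W    W
a=1:    L    L    W    W
a=2:    L    L    W    W
a=3:    W    W    L    L
a=4:    W    W    L    L
Cells with no legal move (terminal, hence L): (0,0), (0,1), (1,0), (1,1), (2,0), (2,1).
The remaining L cells, each justified by listing all of its moves:
(3,2): L (options (0,2)(W), (3,0)(W) are all W)
(3,3): L (options (0,3)(W), (3,1)(W), (3,0)(W) are all W)
(4,2): L (options (1,2)(W), (0,2)(W), (4,0)(W) are all W)
(4,3): L (options (1,3)(W), (0,3)(W), (4,1)(W), (4,0)(W) are all W)
Every other cell has at least one move into one of the L cells above, so it is W.
(4,0): the move to (1,0) reaches an L cell, so W
(3,3): one of the L cells justified above, so L

(4,0): W, (3,3): L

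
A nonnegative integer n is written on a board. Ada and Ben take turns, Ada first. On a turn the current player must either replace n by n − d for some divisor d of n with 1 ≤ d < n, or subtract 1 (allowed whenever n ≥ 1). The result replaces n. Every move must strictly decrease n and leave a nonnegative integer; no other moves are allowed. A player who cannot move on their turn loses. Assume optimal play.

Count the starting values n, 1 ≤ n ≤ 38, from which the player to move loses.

Classify positions by backward induction: terminal positions (no move available) are L. From any other position, the mover wins iff some move reaches an L.
n=0: no move → L
n=1: reaches L-position 0 → W
n=2: only reaches 1(W), which is W → L
n=3: reaches L-position 2 → W
n=4: reaches L-position 2 → W
n=5: only reaches 4(W), which is W → L
n=6: reaches L-position 5 → W
n=7: only reaches 6(W), which is W → L
n=8: reaches L-position 7 → W
n=9: only reaches 6(W), 8(W), all W → L
n=10: reaches L-position 5 → W
n=11: only reaches 10(W), which is W → L
n=12: reaches L-position 9 → W
n=13: only reaches 12(W), which is W → L
n=14: reaches L-position 7 → W
n=15: only reaches 10(W), 12(W), 14(W), all W → L
n=16: reaches L-position 15 → W
n=17: only reaches 16(W), which is W → L
n=18: reaches L-position 9 → W
n=19: only reaches 18(W), which is W → L
n=20: reaches L-position 15 → W
n=21: only reaches 14(W), 18(W), 20(W), all W → L
n=22: reaches L-position 11 → W
n=23: only reaches 22(W), which is W → L
n=24: reaches L-position 21 → W
n=25: only reaches 20(W), 24(W), all W → L
n=26: reaches L-position 13 → W
n=27: only reaches 18(W), 24(W), 26(W), all W → L
n=28: reaches L-position 21 → W
n=29: only reaches 28(W), which is W → L
n=30: reaches L-position 15 → W
n=31: only reaches 30(W), which is W → L
n=32: reaches L-position 31 → W
n=33: only reaches 22(W), 30(W), 32(W), all W → L
n=34: reaches L-position 17 → W
n=35: only reaches 28(W), 30(W), 34(W), all W → L
n=36: reaches L-position 27 → W
n=37: only reaches 36(W), which is W → L
n=38: reaches L-position 19 → W
L entries with 1 ≤ n ≤ 38 (n=0 is outside the asked range and is not counted): n = 2, 5, 7, 9, 11, 13, 15, 17, 19, 21, 23, 25, 27, 29, 31, 33, 35, 37; that makes 18.

18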